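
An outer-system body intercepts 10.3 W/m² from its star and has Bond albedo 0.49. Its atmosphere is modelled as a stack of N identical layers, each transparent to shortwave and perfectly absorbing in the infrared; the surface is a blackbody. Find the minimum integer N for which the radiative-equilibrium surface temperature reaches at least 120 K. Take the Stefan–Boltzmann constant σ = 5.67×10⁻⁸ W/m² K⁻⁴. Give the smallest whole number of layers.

The effective emission temperature is T_e = [S(1−α)/(4σ)]^¼ = 69.37 K.
Need (N+1)T_e⁴ ≥ T_s⁴, i.e. N+1 ≥ (120/69.37)⁴ = 8.953.
Rounding up, N = 8.

8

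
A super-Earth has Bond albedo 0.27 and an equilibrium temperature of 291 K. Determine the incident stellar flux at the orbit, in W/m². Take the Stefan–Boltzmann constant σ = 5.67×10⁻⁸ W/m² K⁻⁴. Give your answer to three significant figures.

2230 W/m²

From S(1−α)/4 = σT⁴: S = 4σT⁴/(1−α).
The emitted flux is σT⁴ = 406.6 W/m².
So S = 4×406.6/(1−0.27) = 2228 W/m².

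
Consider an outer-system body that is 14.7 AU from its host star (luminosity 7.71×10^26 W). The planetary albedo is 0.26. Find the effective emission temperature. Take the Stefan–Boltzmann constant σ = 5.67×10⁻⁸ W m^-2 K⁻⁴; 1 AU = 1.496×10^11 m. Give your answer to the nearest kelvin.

Orbital distance: d = 14.7 AU = 2.199×10^12 m.
Spreading L over a sphere of radius d: S = 7.71×10^26/(4π·2.20×10^12²) = 12.69 W m^-2.
Averaging over the sphere, the absorbed flux is S(1−α)/4 = 2.347 W m^-2.
Set σT⁴ = 2.347 → T = (2.347/σ)^(1/4) = 80.21 K.

80 K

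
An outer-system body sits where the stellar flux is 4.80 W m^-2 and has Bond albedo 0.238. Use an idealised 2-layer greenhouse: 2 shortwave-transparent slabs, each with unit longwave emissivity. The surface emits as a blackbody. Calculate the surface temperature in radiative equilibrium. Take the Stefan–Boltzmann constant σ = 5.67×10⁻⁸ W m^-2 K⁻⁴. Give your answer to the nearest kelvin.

The effective emission temperature is T_e = [S(1−α)/(4σ)]^¼ = 63.37 K.
Layer-by-layer balance gives σT_s⁴ = (N+1)σT_e⁴, so T_s = 3^¼·63.37 = 83.40 K.

83 K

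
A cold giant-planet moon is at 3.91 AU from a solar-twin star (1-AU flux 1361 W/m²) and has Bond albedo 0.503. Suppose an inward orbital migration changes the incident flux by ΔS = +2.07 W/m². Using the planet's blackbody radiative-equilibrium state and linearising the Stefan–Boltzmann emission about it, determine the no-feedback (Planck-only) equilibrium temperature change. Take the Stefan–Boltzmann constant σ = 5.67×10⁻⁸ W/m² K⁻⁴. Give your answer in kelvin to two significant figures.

Flux at the orbit: S = 1361/(3.91)² = 89.02 W/m².
The baseline emission temperature is T_e = 118.2 K.
Only a fraction (1−α) is absorbed and it's spread over 4πR², so ΔF = (1−α)ΔS/4 = 0.2572 W/m².
The Planck feedback parameter is 4σT_e³ = 0.3744 W/m²/K.
So ΔT₀ = 0.2572/0.3744 = 0.687 K.

0.69 kelvin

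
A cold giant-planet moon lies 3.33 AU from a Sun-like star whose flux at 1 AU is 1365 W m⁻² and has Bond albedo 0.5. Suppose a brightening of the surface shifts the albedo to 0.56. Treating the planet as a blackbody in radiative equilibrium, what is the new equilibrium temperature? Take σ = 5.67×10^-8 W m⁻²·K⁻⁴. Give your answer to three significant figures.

124 K

Irradiance scales as 1/d², so S = 1365 W m⁻² × (1/3.33)² = 123.1 W m⁻².
New equilibrium: T₂ = [(1−0.56)·123.1/(4σ)]^(1/4) = 124.3 K.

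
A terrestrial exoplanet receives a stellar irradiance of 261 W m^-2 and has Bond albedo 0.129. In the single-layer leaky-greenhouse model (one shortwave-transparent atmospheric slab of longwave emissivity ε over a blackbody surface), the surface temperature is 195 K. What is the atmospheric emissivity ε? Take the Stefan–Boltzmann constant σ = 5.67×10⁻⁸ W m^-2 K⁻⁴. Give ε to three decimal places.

0.614

Effective temperature: T_e = [S(1−α)/(4σ)]^(1/4) = 177.9 K.
T_s⁴ = T_e⁴·2/(2−ε) → ε = 2 − 2(T_e/T_s)⁴ = 2 − 2·(177.9/195)⁴ = 0.6135.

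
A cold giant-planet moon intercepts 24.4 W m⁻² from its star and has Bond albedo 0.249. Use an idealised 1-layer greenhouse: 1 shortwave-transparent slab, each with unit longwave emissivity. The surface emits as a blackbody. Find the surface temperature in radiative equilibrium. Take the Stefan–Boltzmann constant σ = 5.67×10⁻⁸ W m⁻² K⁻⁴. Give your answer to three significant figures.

113 K

OLR = S(1−α)/4 = 4.581 W m⁻²; the top layer radiates at T_e = 94.81 K.
With N = 1 opaque layers, T_s = (N+1)^(1/4)·T_e = 2^(1/4)·94.81 = 112.7 K.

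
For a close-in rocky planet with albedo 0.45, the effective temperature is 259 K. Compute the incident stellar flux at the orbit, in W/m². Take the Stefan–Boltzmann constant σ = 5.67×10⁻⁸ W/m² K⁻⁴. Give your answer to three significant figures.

1860 W/m²

From S(1−α)/4 = σT⁴: S = 4σT⁴/(1−α).
σT⁴ = 5.67×10⁻⁸·(259)⁴ = 255.1 W/m².
S = 4·255.1/0.55 = 1856 W/m².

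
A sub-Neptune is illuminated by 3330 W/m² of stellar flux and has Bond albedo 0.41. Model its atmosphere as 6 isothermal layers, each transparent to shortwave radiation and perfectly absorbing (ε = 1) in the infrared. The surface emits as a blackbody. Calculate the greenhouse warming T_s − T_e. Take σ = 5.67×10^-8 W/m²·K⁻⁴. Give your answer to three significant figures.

191 kelvin

The effective emission temperature is T_e = [S(1−α)/(4σ)]^¼ = 305.1 K.
T_s = (N+1)^(1/4)·T_e = 496.2 K.
Warming: T_s − T_e = 191.2 K.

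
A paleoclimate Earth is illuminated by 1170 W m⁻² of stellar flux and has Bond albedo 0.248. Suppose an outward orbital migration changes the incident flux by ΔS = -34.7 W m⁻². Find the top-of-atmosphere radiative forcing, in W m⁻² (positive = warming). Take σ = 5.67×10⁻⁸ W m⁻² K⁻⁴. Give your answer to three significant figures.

Only a fraction (1−α) is absorbed and it's spread over 4πR², so ΔF = (1−α)ΔS/4 = -6.524 W m⁻².

-6.52 W m⁻²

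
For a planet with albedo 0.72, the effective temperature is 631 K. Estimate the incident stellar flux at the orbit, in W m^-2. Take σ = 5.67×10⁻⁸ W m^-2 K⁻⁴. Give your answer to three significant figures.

1.28×10^5 W m^-2

Invert the energy balance for S: S = 4σT⁴/(1−α).
σT⁴ = 5.67×10⁻⁸·(631)⁴ = 8989 W m^-2.
So S = 4×8989/(1−0.72) = 1.284×10^5 W m^-2.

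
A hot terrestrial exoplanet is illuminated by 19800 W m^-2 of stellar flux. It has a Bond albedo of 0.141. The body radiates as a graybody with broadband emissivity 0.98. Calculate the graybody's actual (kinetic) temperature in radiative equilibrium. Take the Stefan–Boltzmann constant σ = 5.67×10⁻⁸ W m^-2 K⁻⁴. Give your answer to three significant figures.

526 K

Averaging over the sphere, the absorbed flux is S(1−α)/4 = 4252 W m^-2.
Equating to εσT⁴ with ε = 0.98: T = (4252/0.98σ)^(1/4) = 526.0 K.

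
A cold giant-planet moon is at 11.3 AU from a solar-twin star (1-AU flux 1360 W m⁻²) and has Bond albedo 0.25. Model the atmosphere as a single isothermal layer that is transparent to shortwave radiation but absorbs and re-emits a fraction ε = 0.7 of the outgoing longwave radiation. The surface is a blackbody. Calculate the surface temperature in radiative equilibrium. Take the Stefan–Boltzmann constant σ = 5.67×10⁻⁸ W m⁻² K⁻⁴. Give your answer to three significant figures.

Irradiance scales as 1/d², so S = 1360 W m⁻² × (1/11.3)² = 10.65 W m⁻².
At the top of the atmosphere, σT_e⁴ = S(1−α)/4 = 1.997 W m⁻², giving T_e = 77.04 K.
Surface balance with a leaky layer gives σT_s⁴ = σT_e⁴·2/(2−ε), so T_s = T_e·[2/(2−0.7)]^(1/4) = 85.80 K.

85.8 K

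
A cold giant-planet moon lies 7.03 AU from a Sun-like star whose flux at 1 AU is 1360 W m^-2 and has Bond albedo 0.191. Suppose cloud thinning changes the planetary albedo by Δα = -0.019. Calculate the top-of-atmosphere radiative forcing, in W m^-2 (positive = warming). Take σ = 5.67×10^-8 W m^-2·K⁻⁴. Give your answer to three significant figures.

Irradiance scales as 1/d², so S = 1360 W m^-2 × (1/7.03)² = 27.52 W m^-2.
ΔF = −(S/4)Δα = −(27.52/4)×(-0.019) = 0.1307 W m^-2.

0.131 W m^-2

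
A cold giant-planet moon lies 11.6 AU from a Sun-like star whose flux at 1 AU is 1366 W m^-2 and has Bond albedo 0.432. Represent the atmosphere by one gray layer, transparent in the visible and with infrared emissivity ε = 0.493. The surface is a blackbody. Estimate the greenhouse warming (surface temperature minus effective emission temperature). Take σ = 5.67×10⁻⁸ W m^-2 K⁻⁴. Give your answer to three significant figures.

By the inverse-square law, S = 1366/11.6² = 10.15 W m^-2.
At the top of the atmosphere, σT_e⁴ = S(1−α)/4 = 1.442 W m^-2, giving T_e = 71.01 K.
The surface balance (absorbed SW + ε·downward IR = σT_s⁴) with T_a⁴ = T_s⁴/2 reduces to T_s = T_e·[2/(2−ε)]^¼ = 76.21 K.
Greenhouse warming: T_s − T_e = 5.206 K.

5.21 K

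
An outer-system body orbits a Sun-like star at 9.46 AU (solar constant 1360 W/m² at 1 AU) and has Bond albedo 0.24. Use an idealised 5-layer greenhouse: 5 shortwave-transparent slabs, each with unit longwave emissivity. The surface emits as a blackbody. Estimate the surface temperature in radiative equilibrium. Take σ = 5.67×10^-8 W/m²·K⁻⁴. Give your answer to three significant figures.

By the inverse-square law, S = 1360/9.46² = 15.20 W/m².
OLR = S(1−α)/4 = 2.887 W/m²; the top layer radiates at T_e = 84.48 K.
For an N-layer opaque stack, T_s⁴ = (N+1)T_e⁴, hence T_s = (6)^(1/4)×84.48 K = 132.2 K.

132 K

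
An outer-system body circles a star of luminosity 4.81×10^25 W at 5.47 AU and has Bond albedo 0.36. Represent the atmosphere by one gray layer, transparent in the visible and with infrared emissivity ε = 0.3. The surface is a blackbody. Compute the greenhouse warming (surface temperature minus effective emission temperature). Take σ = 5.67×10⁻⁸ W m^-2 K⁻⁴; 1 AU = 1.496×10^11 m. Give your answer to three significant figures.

2.63 K

Orbital distance: d = 5.47 AU = 8.183×10^11 m.
Spreading L over a sphere of radius d: S = 4.81×10^25/(4π·8.18×10^11²) = 5.716 W m^-2.
The planet radiates to space at T_e = [S(1−α)/(4σ)]^(1/4) = 63.37 K.
Surface balance with a leaky layer gives σT_s⁴ = σT_e⁴·2/(2−ε), so T_s = T_e·[2/(2−0.3)]^(1/4) = 66.00 K.
Greenhouse warming: T_s − T_e = 2.628 K.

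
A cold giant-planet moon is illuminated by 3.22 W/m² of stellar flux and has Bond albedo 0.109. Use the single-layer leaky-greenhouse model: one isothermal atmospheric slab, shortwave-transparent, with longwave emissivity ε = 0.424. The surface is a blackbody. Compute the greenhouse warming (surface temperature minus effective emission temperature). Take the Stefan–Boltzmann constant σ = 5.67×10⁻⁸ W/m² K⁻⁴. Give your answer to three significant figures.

Effective emission temperature (TOA balance): σT_e⁴ = S(1−α)/4 = 0.7173 W/m² → T_e = 59.64 K.
The surface balance (absorbed SW + ε·downward IR = σT_s⁴) with T_a⁴ = T_s⁴/2 reduces to T_s = T_e·[2/(2−ε)]^¼ = 63.30 K.
Greenhouse warming: T_s − T_e = 3.660 K.

3.66 kelvin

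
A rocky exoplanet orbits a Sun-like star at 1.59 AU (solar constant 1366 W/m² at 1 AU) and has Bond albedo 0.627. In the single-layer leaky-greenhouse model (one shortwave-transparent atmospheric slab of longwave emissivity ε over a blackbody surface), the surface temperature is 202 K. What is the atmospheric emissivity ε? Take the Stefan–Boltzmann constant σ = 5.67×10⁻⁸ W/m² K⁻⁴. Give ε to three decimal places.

0.933

Flux at the orbit: S = 1366/(1.59)² = 540.3 W/m².
Effective temperature: T_e = [S(1−α)/(4σ)]^(1/4) = 172.7 K.
Inverting T_s⁴ = 2T_e⁴/(2−ε): (T_e/T_s)⁴ = 0.5337, so ε = 2(1 − 0.5337) = 0.9326.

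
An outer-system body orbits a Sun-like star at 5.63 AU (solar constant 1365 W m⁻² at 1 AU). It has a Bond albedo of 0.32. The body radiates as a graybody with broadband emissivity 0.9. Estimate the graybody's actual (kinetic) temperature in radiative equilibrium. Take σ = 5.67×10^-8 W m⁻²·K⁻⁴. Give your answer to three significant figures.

109 K

Flux at the orbit: S = 1365/(5.63)² = 43.06 W m⁻².
The planet absorbs (1−α)S over its disc πR² and re-emits over 4πR², so the mean absorbed flux is (1−0.32)·43.06/4 = 7.321 W m⁻².
Radiative balance εσT⁴ = 7.321 gives T = [7.321/(0.9·σ)]^(1/4) = 109.4 K.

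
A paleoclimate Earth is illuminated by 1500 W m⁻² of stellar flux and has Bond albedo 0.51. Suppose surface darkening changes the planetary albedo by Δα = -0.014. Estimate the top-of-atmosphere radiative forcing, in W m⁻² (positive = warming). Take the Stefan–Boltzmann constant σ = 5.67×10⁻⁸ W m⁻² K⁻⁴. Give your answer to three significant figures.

5.25 W m⁻²

ΔF = −(S/4)Δα = −(1500/4)×(-0.014) = 5.250 W m⁻².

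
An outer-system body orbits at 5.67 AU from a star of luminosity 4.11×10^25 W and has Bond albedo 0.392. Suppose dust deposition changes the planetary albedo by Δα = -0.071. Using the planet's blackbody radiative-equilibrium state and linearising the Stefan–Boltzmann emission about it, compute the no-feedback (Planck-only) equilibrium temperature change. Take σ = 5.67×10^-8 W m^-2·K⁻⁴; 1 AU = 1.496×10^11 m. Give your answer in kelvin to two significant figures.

1.7 kelvin

Orbital distance: d = 5.67 AU = 8.482×10^11 m.
Flux at the orbit: S = L/(4πd²) = 4.11×10^25/(4π·(8.48×10^11)²) = 4.546 W m^-2.
Unperturbed T_e = [4.546·(1−0.392)/(4σ)]^¼ = 59.08 K.
ΔF = −(S/4)Δα = −(4.546/4)×(-0.071) = 0.08069 W m^-2.
The Planck feedback parameter is 4σT_e³ = 0.04678 W m^-2/K.
So ΔT₀ = 0.08069/0.04678 = 1.72 K.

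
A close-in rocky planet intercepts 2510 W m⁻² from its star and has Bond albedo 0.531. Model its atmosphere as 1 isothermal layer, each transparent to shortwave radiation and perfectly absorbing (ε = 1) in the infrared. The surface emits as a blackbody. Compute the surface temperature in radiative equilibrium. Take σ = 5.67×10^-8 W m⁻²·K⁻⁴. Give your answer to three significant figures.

319 kelvin

Top-of-atmosphere balance: σT_e⁴ = S(1−α)/4 = 294.3 W m⁻² → T_e = 268.4 K.
Layer-by-layer balance gives σT_s⁴ = (N+1)σT_e⁴, so T_s = 2^¼·268.4 = 319.2 K.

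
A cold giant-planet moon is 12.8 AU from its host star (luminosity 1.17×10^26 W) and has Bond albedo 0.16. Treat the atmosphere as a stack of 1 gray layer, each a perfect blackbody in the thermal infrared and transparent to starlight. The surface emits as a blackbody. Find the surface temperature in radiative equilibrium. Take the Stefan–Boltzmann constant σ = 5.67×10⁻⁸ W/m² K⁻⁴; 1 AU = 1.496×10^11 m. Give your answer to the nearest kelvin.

66 kelvin

Orbital distance: d = 12.8 AU = 1.915×10^12 m.
Flux at the orbit: S = L/(4πd²) = 1.17×10^26/(4π·(1.91×10^12)²) = 2.539 W/m².
Top-of-atmosphere balance: σT_e⁴ = S(1−α)/4 = 0.5332 W/m² → T_e = 55.38 K.
Layer-by-layer balance gives σT_s⁴ = (N+1)σT_e⁴, so T_s = 2^¼·55.38 = 65.86 K.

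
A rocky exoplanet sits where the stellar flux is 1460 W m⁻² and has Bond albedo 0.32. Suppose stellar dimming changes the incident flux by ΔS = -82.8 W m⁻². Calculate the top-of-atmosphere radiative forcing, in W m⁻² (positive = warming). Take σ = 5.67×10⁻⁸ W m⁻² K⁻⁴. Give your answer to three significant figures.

ΔF = Δ[S(1−α)]/4 = (1−0.32)·-82.8/4 = -14.08 W m⁻².

-14.1 W m⁻²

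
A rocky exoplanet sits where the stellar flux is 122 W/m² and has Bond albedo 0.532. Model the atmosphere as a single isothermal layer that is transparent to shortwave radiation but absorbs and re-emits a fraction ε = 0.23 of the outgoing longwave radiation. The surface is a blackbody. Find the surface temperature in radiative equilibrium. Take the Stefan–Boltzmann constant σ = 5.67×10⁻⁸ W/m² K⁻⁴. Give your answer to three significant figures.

130 kelvin

Effective emission temperature (TOA balance): σT_e⁴ = S(1−α)/4 = 14.27 W/m² → T_e = 126.0 K.
The surface balance (absorbed SW + ε·downward IR = σT_s⁴) with T_a⁴ = T_s⁴/2 reduces to T_s = T_e·[2/(2−ε)]^¼ = 129.9 K.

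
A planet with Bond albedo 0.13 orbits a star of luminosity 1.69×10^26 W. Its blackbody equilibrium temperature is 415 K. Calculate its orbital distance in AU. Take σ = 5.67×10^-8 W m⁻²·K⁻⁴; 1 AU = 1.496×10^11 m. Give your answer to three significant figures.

0.279 AU

Energy balance gives S = 4σT⁴/(1−α) = 7732 W m⁻².
From L = 4πd²S, d = √(1.69×10^26/(4π·7732)) = 4.170×10^10 m = 0.2788 AU.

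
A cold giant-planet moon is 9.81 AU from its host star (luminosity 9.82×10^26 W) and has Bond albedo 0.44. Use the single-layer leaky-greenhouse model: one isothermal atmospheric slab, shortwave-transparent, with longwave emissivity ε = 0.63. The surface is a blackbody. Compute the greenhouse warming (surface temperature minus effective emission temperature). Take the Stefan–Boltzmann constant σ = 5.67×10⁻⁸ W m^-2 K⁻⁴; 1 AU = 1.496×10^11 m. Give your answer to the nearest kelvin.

10 K

d = 9.81 × 1.496×10^11 m = 1.468×10^12 m.
Flux at the orbit: S = L/(4πd²) = 9.82×10^26/(4π·(1.47×10^12)²) = 36.28 W m^-2.
The planet radiates to space at T_e = [S(1−α)/(4σ)]^(1/4) = 97.29 K.
The surface balance (absorbed SW + ε·downward IR = σT_s⁴) with T_a⁴ = T_s⁴/2 reduces to T_s = T_e·[2/(2−ε)]^¼ = 106.9 K.
Greenhouse warming: T_s − T_e = 9.651 K.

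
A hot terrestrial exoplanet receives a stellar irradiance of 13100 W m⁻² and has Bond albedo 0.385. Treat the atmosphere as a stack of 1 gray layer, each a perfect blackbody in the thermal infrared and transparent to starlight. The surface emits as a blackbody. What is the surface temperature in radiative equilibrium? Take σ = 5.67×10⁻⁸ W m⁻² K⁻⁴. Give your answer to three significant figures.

Top-of-atmosphere balance: σT_e⁴ = S(1−α)/4 = 2014 W m⁻² → T_e = 434.1 K.
Layer-by-layer balance gives σT_s⁴ = (N+1)σT_e⁴, so T_s = 2^¼·434.1 = 516.3 K.

516 kelvin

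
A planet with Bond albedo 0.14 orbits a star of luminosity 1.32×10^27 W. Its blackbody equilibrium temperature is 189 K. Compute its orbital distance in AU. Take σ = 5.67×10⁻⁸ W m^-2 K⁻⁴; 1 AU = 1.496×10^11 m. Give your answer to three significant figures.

3.73 AU

The flux needed for this T is 4σT⁴/(1−0.14) = 336.5 W m^-2.
From L = 4πd²S, d = √(1.32×10^27/(4π·336.5)) = 5.587×10^11 m = 3.735 AU.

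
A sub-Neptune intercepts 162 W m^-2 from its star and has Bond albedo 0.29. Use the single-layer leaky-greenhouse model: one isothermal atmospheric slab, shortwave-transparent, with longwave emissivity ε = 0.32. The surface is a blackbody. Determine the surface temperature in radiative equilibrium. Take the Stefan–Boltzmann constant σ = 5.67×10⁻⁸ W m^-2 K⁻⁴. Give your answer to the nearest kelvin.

157 kelvin

At the top of the atmosphere, σT_e⁴ = S(1−α)/4 = 28.75 W m^-2, giving T_e = 150.1 K.
Surface balance with a leaky layer gives σT_s⁴ = σT_e⁴·2/(2−ε), so T_s = T_e·[2/(2−0.32)]^(1/4) = 156.8 K.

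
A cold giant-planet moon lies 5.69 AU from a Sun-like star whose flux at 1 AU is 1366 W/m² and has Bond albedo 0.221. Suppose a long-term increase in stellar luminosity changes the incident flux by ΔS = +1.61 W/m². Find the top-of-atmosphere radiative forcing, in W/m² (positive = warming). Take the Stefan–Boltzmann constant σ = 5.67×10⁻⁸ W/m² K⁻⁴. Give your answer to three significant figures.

Irradiance scales as 1/d², so S = 1366 W/m² × (1/5.69)² = 42.19 W/m².
ΔF = Δ[S(1−α)]/4 = (1−0.221)·+1.61/4 = 0.3135 W/m².

0.314 W/m²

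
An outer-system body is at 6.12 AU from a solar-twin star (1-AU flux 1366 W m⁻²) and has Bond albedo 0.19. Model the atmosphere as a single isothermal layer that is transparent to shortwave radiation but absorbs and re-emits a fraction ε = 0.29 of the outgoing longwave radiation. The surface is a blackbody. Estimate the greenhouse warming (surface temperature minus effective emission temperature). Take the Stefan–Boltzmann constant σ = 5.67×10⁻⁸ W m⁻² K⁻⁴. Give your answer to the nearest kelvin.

4 K

Flux at the orbit: S = 1366/(6.12)² = 36.47 W m⁻².
Effective emission temperature (TOA balance): σT_e⁴ = S(1−α)/4 = 7.385 W m⁻² → T_e = 106.8 K.
Surface balance with a leaky layer gives σT_s⁴ = σT_e⁴·2/(2−ε), so T_s = T_e·[2/(2−0.29)]^(1/4) = 111.1 K.
Greenhouse warming: T_s − T_e = 4.267 K.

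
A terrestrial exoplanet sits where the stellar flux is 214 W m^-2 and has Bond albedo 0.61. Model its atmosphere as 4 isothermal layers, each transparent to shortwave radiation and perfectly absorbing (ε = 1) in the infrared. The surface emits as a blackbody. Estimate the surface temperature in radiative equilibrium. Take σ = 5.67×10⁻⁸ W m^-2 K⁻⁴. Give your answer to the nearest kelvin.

The effective emission temperature is T_e = [S(1−α)/(4σ)]^¼ = 138.5 K.
For an N-layer opaque stack, T_s⁴ = (N+1)T_e⁴, hence T_s = (5)^(1/4)×138.5 K = 207.1 K.

207 kelvin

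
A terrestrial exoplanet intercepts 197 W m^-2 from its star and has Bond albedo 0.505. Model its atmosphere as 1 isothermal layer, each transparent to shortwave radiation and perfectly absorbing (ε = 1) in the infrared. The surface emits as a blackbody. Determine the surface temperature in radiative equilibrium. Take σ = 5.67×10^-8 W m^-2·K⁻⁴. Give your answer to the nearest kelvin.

Top-of-atmosphere balance: σT_e⁴ = S(1−α)/4 = 24.38 W m^-2 → T_e = 144.0 K.
With N = 1 opaque layers, T_s = (N+1)^(1/4)·T_e = 2^(1/4)·144.0 = 171.2 K.

171 kelvin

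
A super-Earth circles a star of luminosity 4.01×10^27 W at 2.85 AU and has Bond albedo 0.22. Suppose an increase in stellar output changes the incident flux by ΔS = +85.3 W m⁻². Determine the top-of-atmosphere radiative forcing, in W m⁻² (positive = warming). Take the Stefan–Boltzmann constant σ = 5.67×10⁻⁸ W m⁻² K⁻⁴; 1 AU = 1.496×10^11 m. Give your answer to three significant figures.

d = 2.85 × 1.496×10^11 m = 4.264×10^11 m.
S = L/(4πd²) = 1755 W m⁻².
ΔF = Δ[S(1−α)]/4 = (1−0.22)·+85.3/4 = 16.63 W m⁻².

16.6 W m⁻²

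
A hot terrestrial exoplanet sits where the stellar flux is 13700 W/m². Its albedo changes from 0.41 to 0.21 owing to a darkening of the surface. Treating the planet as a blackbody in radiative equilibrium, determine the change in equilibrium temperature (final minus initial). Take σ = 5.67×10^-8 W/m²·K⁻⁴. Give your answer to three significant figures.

32.9 K

Before: T₁ = [13700·0.59/(4σ)]^(1/4) = 434.5 K.
With α = 0.21, T₂ = 467.4 K.
ΔT = T₂ − T₁ = 32.89 K.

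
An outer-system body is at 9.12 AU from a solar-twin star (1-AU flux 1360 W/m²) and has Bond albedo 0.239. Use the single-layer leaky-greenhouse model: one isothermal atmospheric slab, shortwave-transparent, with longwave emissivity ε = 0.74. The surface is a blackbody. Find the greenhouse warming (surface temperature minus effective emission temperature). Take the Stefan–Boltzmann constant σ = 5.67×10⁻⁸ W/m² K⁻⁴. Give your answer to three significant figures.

Irradiance scales as 1/d², so S = 1360 W/m² × (1/9.12)² = 16.35 W/m².
The planet radiates to space at T_e = [S(1−α)/(4σ)]^(1/4) = 86.06 K.
Surface balance with a leaky layer gives σT_s⁴ = σT_e⁴·2/(2−ε), so T_s = T_e·[2/(2−0.74)]^(1/4) = 96.60 K.
The atmosphere warms the surface by 10.54 K.

10.5 K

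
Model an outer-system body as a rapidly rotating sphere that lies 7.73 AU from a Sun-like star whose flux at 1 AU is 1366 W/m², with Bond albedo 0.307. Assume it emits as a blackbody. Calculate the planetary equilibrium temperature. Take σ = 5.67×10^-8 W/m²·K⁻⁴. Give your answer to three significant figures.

91.4 K

Flux at the orbit: S = 1366/(7.73)² = 22.86 W/m².
Averaging over the sphere, the absorbed flux is S(1−α)/4 = 3.961 W/m².
Balancing against σT⁴: T = (3.961/5.67×10⁻⁸)^(1/4) = 91.42 K.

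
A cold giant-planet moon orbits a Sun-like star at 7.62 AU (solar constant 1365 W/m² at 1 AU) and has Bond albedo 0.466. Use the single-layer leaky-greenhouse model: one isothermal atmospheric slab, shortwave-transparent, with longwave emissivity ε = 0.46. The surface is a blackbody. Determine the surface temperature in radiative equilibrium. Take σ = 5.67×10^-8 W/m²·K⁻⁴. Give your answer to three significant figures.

92.1 K

By the inverse-square law, S = 1365/7.62² = 23.51 W/m².
At the top of the atmosphere, σT_e⁴ = S(1−α)/4 = 3.138 W/m², giving T_e = 86.25 K.
Surface balance with a leaky layer gives σT_s⁴ = σT_e⁴·2/(2−ε), so T_s = T_e·[2/(2−0.46)]^(1/4) = 92.08 K.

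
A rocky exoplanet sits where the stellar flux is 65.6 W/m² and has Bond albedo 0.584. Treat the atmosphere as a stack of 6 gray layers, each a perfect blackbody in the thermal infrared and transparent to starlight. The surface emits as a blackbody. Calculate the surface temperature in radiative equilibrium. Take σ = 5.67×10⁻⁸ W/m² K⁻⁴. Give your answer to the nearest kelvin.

170 K

Top-of-atmosphere balance: σT_e⁴ = S(1−α)/4 = 6.822 W/m² → T_e = 104.7 K.
With N = 6 opaque layers, T_s = (N+1)^(1/4)·T_e = 7^(1/4)·104.7 = 170.4 K.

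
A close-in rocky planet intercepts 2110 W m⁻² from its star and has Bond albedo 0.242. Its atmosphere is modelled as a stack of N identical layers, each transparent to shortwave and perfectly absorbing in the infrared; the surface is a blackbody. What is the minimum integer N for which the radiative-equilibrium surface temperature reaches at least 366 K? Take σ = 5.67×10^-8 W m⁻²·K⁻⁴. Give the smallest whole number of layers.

The effective emission temperature is T_e = [S(1−α)/(4σ)]^¼ = 289.8 K.
T_s = (N+1)^(1/4)·T_e ≥ 366 K requires N+1 ≥ (T_s/T_e)⁴ = (366/289.8)⁴ = 2.545.
So N ≥ 1.545; the smallest integer is N = 2.

2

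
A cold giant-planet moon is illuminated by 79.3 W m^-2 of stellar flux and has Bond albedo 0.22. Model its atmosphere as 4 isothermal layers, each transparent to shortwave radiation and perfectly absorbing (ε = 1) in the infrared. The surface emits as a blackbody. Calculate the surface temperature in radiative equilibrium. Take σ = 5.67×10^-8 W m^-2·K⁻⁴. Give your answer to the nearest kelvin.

The effective emission temperature is T_e = [S(1−α)/(4σ)]^¼ = 128.5 K.
With N = 4 opaque layers, T_s = (N+1)^(1/4)·T_e = 5^(1/4)·128.5 = 192.2 K.

192 K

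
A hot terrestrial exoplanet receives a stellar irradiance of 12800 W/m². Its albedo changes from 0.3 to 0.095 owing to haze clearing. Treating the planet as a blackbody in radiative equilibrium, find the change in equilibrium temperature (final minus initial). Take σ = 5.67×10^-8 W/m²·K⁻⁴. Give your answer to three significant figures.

29.6 kelvin

Initial: T₁ = [S(1−0.3)/(4σ)]^(1/4) = 445.8 K.
Final:   T₂ = [S(1−0.095)/(4σ)]^(1/4) = 475.4 K.
Change: 475.4 − 445.8 = 29.57 K.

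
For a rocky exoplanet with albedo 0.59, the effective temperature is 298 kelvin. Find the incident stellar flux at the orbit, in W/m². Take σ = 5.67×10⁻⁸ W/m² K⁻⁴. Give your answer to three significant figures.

From S(1−α)/4 = σT⁴: S = 4σT⁴/(1−α).
σT⁴ = 5.67×10⁻⁸·(298)⁴ = 447.1 W/m².
S = 4·447.1/0.41 = 4362 W/m².

4360 W/m²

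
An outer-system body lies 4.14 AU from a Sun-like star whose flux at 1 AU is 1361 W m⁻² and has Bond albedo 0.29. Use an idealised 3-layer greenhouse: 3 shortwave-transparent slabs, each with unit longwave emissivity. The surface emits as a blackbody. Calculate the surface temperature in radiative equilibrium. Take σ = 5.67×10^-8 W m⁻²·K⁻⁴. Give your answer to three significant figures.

By the inverse-square law, S = 1361/4.14² = 79.41 W m⁻².
The effective emission temperature is T_e = [S(1−α)/(4σ)]^¼ = 125.6 K.
With N = 3 opaque layers, T_s = (N+1)^(1/4)·T_e = 4^(1/4)·125.6 = 177.6 K.

178 kelvin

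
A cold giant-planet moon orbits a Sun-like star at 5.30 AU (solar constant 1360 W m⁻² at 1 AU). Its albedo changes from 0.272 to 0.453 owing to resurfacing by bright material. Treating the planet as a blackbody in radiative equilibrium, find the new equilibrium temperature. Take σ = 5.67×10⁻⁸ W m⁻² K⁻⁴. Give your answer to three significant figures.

Flux at the orbit: S = 1360/(5.30)² = 48.42 W m⁻².
With the new albedo, S(1−α₂)/4 = 6.621 W m⁻², so T₂ = 104.0 K.

104 kelvin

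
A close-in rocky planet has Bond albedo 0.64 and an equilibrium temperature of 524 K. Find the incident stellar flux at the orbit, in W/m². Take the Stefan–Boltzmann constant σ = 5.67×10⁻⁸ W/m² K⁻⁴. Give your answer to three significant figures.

47500 W/m²

Invert the energy balance for S: S = 4σT⁴/(1−α).
The emitted flux is σT⁴ = 4275 W/m².
So S = 4×4275/(1−0.64) = 47500 W/m².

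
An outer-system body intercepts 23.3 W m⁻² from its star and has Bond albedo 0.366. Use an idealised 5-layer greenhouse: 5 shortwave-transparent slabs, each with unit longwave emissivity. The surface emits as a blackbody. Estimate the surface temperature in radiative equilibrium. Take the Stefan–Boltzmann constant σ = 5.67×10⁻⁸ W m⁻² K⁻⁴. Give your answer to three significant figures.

Top-of-atmosphere balance: σT_e⁴ = S(1−α)/4 = 3.693 W m⁻² → T_e = 89.84 K.
With N = 5 opaque layers, T_s = (N+1)^(1/4)·T_e = 6^(1/4)·89.84 = 140.6 K.

141 kelvin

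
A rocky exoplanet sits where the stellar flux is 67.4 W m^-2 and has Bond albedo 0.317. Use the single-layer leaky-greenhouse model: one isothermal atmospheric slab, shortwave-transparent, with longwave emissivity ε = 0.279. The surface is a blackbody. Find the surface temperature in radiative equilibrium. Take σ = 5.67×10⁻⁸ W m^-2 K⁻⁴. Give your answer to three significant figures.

Effective emission temperature (TOA balance): σT_e⁴ = S(1−α)/4 = 11.51 W m^-2 → T_e = 119.4 K.
For a single slab of emissivity ε, T_s⁴ = 2T_e⁴/(2−ε); thus T_s = 119.4·(1.162)^(1/4) = 123.9 K.

124 K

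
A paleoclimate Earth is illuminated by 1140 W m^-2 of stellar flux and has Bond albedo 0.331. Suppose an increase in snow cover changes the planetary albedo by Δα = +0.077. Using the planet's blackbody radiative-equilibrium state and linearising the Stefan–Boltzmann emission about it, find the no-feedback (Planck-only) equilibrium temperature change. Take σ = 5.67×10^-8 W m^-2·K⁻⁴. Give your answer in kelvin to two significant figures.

Unperturbed T_e = [1140·(1−0.331)/(4σ)]^¼ = 240.8 K.
The change in absorbed flux is Δ[S(1−α)/4] = −SΔα/4 = -21.95 W m^-2.
Planck response: λ_P = 4σT_e³ = 4·5.67×10⁻⁸·(240.8)³ = 3.167 W m^-2/K.
So ΔT₀ = -21.95/3.167 = -6.93 K.

-6.9 kelvin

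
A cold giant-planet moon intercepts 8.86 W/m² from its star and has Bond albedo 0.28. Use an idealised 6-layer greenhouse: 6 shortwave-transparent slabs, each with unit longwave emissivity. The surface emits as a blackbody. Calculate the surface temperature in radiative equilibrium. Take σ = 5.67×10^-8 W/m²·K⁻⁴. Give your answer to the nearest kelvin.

118 K

OLR = S(1−α)/4 = 1.595 W/m²; the top layer radiates at T_e = 72.83 K.
With N = 6 opaque layers, T_s = (N+1)^(1/4)·T_e = 7^(1/4)·72.83 = 118.5 K.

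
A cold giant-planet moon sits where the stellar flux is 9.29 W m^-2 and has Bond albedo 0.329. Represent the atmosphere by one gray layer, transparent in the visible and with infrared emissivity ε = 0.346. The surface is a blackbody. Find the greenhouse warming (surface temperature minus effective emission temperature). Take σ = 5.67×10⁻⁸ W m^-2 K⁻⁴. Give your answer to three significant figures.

The planet radiates to space at T_e = [S(1−α)/(4σ)]^(1/4) = 72.41 K.
For a single slab of emissivity ε, T_s⁴ = 2T_e⁴/(2−ε); thus T_s = 72.41·(1.209)^(1/4) = 75.93 K.
The atmosphere warms the surface by 3.521 K.

3.52 K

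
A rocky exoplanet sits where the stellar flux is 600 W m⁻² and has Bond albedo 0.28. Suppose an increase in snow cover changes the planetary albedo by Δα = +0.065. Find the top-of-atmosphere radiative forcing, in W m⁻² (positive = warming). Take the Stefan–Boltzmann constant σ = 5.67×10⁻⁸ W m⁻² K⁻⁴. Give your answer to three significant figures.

-9.75 W m⁻²

ΔF = −(S/4)Δα = −(600.0/4)×(+0.065) = -9.750 W m⁻².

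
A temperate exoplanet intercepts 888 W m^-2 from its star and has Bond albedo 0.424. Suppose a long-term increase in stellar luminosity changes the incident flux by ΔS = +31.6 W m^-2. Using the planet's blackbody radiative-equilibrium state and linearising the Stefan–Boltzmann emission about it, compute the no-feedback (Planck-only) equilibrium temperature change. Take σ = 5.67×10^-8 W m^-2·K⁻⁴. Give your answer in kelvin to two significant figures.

The baseline emission temperature is T_e = 217.9 K.
ΔF = Δ[S(1−α)]/4 = (1−0.424)·+31.6/4 = 4.550 W m^-2.
Linearising σT⁴ gives d(σT⁴)/dT = 4σT_e³ = 2.347 W m^-2 per K.
ΔT₀ = ΔF/λ_P = 4.550/2.347 = 1.94 K.

1.9 K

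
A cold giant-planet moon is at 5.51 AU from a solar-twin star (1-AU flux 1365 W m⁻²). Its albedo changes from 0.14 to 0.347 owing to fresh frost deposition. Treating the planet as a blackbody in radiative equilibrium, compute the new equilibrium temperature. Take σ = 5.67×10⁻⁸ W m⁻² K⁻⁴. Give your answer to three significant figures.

By the inverse-square law, S = 1365/5.51² = 44.96 W m⁻².
New equilibrium: T₂ = [(1−0.347)·44.96/(4σ)]^(1/4) = 106.7 K.

107 K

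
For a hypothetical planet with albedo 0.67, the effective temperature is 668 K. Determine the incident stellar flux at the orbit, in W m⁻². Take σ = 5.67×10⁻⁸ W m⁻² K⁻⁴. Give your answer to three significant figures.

From S(1−α)/4 = σT⁴: S = 4σT⁴/(1−α).
σT⁴ = 5.67×10⁻⁸·(668)⁴ = 11290 W m⁻².
So S = 4×11290/(1−0.67) = 1.368×10^5 W m⁻².

1.37×10^5 W m⁻²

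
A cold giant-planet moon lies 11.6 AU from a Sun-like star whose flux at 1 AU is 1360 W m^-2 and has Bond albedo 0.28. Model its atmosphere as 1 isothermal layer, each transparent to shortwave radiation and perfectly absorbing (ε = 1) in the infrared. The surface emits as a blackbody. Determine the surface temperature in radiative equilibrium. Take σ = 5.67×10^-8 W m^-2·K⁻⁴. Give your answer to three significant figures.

Flux at the orbit: S = 1360/(11.6)² = 10.11 W m^-2.
The effective emission temperature is T_e = [S(1−α)/(4σ)]^¼ = 75.26 K.
With N = 1 opaque layers, T_s = (N+1)^(1/4)·T_e = 2^(1/4)·75.26 = 89.50 K.

89.5 kelvin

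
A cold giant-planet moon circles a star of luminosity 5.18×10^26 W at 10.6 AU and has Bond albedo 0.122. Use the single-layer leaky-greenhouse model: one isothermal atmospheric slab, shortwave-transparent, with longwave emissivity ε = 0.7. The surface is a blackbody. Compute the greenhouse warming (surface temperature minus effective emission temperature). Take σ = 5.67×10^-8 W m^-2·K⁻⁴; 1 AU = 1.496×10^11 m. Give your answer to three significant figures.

10.1 K

Orbital distance: d = 10.6 AU = 1.586×10^12 m.
Flux at the orbit: S = L/(4πd²) = 5.18×10^26/(4π·(1.59×10^12)²) = 16.39 W m^-2.
Effective emission temperature (TOA balance): σT_e⁴ = S(1−α)/4 = 3.598 W m^-2 → T_e = 89.25 K.
Surface balance with a leaky layer gives σT_s⁴ = σT_e⁴·2/(2−ε), so T_s = T_e·[2/(2−0.7)]^(1/4) = 99.40 K.
The atmosphere warms the surface by 10.15 K.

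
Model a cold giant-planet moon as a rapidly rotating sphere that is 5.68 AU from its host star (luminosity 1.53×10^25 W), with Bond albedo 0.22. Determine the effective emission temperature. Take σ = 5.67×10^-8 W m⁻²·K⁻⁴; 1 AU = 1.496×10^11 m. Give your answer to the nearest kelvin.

Orbital distance: d = 5.68 AU = 8.497×10^11 m.
Flux at the orbit: S = L/(4πd²) = 1.53×10^25/(4π·(8.50×10^11)²) = 1.686 W m⁻².
Averaging over the sphere, the absorbed flux is S(1−α)/4 = 0.3288 W m⁻².
Set σT⁴ = 0.3288 → T = (0.3288/σ)^(1/4) = 49.07 K.

49 K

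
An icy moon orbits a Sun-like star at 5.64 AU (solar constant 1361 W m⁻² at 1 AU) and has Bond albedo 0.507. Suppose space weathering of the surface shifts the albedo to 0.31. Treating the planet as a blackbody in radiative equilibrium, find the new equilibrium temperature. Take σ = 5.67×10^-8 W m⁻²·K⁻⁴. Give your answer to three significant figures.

By the inverse-square law, S = 1361/5.64² = 42.79 W m⁻².
T₂ = [S(1−α₂)/(4σ)]^(1/4) = [42.79·0.69/(4σ)]^(1/4) = 106.8 K.

107 K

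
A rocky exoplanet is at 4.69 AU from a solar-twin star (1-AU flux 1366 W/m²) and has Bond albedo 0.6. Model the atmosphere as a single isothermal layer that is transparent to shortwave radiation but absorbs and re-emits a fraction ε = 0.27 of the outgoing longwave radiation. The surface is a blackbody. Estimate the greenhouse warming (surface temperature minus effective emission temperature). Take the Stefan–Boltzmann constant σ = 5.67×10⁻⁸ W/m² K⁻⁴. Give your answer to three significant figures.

Flux at the orbit: S = 1366/(4.69)² = 62.10 W/m².
At the top of the atmosphere, σT_e⁴ = S(1−α)/4 = 6.210 W/m², giving T_e = 102.3 K.
The surface balance (absorbed SW + ε·downward IR = σT_s⁴) with T_a⁴ = T_s⁴/2 reduces to T_s = T_e·[2/(2−ε)]^¼ = 106.1 K.
Greenhouse warming: T_s − T_e = 3.777 K.

3.78 K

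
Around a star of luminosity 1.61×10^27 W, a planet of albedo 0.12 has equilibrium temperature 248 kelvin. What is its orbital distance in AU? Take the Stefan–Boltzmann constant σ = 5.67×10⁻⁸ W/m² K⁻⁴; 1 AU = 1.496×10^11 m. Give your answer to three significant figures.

The flux needed for this T is 4σT⁴/(1−0.12) = 974.9 W/m².
From L = 4πd²S, d = √(1.61×10^27/(4π·974.9)) = 3.625×10^11 m = 2.423 AU.

2.42 AU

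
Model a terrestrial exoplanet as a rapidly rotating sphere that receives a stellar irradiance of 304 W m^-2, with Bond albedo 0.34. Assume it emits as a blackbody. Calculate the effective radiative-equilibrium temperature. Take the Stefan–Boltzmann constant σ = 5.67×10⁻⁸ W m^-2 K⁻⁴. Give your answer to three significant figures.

Absorbed flux (global mean): S(1−α)/4 = 304.0·0.66/4 = 50.16 W m^-2.
Balancing against σT⁴: T = (50.16/5.67×10⁻⁸)^(1/4) = 172.5 K.

172 kelvin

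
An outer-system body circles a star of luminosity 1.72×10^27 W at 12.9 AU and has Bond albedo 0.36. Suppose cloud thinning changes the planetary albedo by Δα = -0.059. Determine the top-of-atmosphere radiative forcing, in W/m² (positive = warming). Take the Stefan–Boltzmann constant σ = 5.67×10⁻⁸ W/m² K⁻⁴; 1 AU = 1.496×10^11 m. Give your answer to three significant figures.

0.542 W/m²

d = 12.9 × 1.496×10^11 m = 1.930×10^12 m.
S = L/(4πd²) = 36.75 W/m².
ΔF = −(S/4)Δα = −(36.75/4)×(-0.059) = 0.5421 W/m².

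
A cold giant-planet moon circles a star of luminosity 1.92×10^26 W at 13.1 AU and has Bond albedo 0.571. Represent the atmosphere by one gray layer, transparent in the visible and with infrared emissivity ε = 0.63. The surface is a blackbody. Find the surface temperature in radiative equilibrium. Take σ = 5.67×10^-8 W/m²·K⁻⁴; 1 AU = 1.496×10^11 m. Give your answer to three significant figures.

Orbital distance: d = 13.1 AU = 1.960×10^12 m.
Flux at the orbit: S = L/(4πd²) = 1.92×10^26/(4π·(1.96×10^12)²) = 3.978 W/m².
At the top of the atmosphere, σT_e⁴ = S(1−α)/4 = 0.4267 W/m², giving T_e = 52.38 K.
Surface balance with a leaky layer gives σT_s⁴ = σT_e⁴·2/(2−ε), so T_s = T_e·[2/(2−0.63)]^(1/4) = 57.57 K.

57.6 K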